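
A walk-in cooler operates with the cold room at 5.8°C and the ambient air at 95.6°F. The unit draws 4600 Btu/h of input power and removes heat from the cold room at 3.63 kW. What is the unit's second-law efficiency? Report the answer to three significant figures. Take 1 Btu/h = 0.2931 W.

Converting, Q̇_C = 3.630 kW = 12380 Btu/h, so COP_actual = Q̇_C/Ẇ = 12380/4600 = 2.692.
In absolute terms T_C = 278.95 K and T_H = 308.48 K, so ΔT = 29.53 K.
COP_Carnot = T_C/ΔT = 278.95/29.53 = 9.445.
η_II = COP_actual/COP_Carnot = 2.692/9.445 = 0.2850.

0.285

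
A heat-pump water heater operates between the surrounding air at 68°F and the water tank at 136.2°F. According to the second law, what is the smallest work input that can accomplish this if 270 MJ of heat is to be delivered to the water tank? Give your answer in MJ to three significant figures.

30.9 MJ

In absolute terms T_C = 293.15 K and T_H = 331.04 K, so ΔT = 37.89 K.
The reversible limit is COP_HP = T_H/ΔT = 8.737, so W_min = Q_H/COP = Q_H·ΔT/T_H.
W_min = 270.0 × 37.89/331.04 = 30.90 MJ.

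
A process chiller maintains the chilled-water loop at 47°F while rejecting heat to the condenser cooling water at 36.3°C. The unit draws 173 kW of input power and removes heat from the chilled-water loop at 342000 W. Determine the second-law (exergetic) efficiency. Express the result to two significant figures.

Converting, Q̇_C = 342000 W = 342.0 kW, so COP_actual = Q̇_C/Ẇ = 342.0/173.0 = 1.977.
In absolute terms T_C = 281.48 K and T_H = 309.45 K, so ΔT = 27.97 K.
COP_Carnot = T_C/ΔT = 281.48/27.97 = 10.06.
η_II = COP_actual/COP_Carnot = 1.977/10.06 = 0.1964.

0.20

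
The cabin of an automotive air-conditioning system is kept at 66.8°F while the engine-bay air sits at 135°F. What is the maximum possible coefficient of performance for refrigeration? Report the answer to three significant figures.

7.72

In absolute terms T_C = 292.48 K and T_H = 330.37 K, so ΔT = 37.89 K.
For a reversible cycle, COP_Carnot = T_C/ΔT = 292.48/37.89 = 7.720.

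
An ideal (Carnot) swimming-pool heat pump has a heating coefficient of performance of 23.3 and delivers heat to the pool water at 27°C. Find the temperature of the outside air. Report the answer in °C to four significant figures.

14.12 °C

COP_HP = T_H/(T_H − T_C) gives T_H − T_C = T_H/COP.
With T_H = 300.15 K, T_C = 300.15 × (1 − 1/23.3) = 287.27 K.
Converting, 287.27 K = 14.12°C.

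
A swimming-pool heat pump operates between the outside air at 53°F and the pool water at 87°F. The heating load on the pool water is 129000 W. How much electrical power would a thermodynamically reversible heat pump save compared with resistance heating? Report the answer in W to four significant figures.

In absolute terms T_C = 284.82 K and T_H = 303.71 K, so ΔT = 18.89 K.
COP_Carnot = T_H/ΔT = 303.71/18.89 = 16.08.
Resistance heating needs Ẇ_res = Q̇_H = 129000 W; the reversible heat pump needs only Ẇ_hp = Q̇_H/COP = 8023 W.
Saving = 129000 − 8023 = 121000 W.

121000 W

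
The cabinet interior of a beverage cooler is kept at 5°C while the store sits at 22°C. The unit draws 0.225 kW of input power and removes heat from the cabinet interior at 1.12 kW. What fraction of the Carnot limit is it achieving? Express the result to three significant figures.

COP_actual = Q̇_C/Ẇ = 1.120/0.2250 = 4.978.
In absolute terms T_C = 278.15 K and T_H = 295.15 K, so ΔT = 17.00 K.
COP_Carnot = T_C/ΔT = 278.15/17.00 = 16.36.
η_II = COP_actual/COP_Carnot = 4.978/16.36 = 0.3042.

0.304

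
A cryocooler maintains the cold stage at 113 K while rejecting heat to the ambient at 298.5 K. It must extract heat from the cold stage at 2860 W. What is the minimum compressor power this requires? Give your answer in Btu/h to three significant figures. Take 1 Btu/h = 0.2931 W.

16000 Btu/h

The reservoir spacing is ΔT = 298.5 − 113 = 185.5 K.
COP_Carnot = T_C/ΔT = 113.00/185.5 = 0.6092.
Ẇ_min = Q̇/COP_Carnot = 2860/0.6092 = 4695 W = 16020 Btu/h.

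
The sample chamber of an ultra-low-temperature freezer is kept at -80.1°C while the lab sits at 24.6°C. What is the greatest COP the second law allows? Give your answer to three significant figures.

1.84

In absolute terms T_C = 193.05 K and T_H = 297.75 K, so ΔT = 104.7 K.
For a reversible cycle, COP_Carnot = T_C/ΔT = 193.05/104.7 = 1.844.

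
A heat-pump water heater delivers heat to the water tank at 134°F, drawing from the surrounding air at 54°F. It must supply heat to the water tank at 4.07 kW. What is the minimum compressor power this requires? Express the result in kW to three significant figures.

0.548 kW

In absolute terms T_C = 285.37 K and T_H = 329.82 K, so ΔT = 44.44 K.
COP_Carnot = T_H/ΔT = 329.82/44.44 = 7.421.
Ẇ_min = Q̇/COP_Carnot = 4.070/7.421 = 0.5485 kW.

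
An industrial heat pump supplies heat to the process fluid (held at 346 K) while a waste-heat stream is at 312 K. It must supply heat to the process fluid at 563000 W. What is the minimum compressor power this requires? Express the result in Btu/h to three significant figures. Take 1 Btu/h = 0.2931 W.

The reservoir spacing is ΔT = 346 − 312 = 34.00 K.
COP_Carnot = T_H/ΔT = 346.00/34.00 = 10.18.
Ẇ_min = Q̇/COP_Carnot = 563000/10.18 = 55320 W = 188800 Btu/h.

189000 Btu/h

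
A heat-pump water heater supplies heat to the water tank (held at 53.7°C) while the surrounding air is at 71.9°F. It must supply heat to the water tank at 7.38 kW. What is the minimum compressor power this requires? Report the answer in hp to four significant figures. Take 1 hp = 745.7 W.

In absolute terms T_C = 295.32 K and T_H = 326.85 K, so ΔT = 31.53 K.
COP_Carnot = T_H/ΔT = 326.85/31.53 = 10.37.
Ẇ_min = Q̇/COP_Carnot = 7.380/10.37 = 0.7120 kW = 0.9548 hp.

0.9548 hp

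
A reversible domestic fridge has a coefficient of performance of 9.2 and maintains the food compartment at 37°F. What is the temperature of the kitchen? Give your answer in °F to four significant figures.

COP_R = T_C/(T_H − T_C) gives T_H − T_C = T_C/COP.
With T_C = 275.93 K, T_H = 275.93 × (1 + 1/9.2) = 305.92 K.
Converting, 305.92 K = 90.99°F.

90.99 °F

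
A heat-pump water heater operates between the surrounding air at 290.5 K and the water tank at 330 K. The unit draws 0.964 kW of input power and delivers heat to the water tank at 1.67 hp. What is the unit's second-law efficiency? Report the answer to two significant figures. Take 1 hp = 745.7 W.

Converting, Q̇_H = 1.670 hp = 1.245 kW, so COP_actual = Q̇_H/Ẇ = 1.245/0.9640 = 1.292.
The reservoir spacing is ΔT = 330 − 290.5 = 39.50 K.
COP_Carnot = T_H/ΔT = 330.00/39.50 = 8.354.
η_II = COP_actual/COP_Carnot = 1.292/8.354 = 0.1546.

0.15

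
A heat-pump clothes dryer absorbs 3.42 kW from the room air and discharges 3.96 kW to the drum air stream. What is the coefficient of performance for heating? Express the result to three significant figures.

The first law gives Q̇_H = Q̇_C + Ẇ, so the three rates are Q̇_C = 3.420, Q̇_H = 3.960, Ẇ = 0.5400 kW.
COP_HP = Q̇_H/Ẇ = 3.960/0.5400 = 7.333.

7.33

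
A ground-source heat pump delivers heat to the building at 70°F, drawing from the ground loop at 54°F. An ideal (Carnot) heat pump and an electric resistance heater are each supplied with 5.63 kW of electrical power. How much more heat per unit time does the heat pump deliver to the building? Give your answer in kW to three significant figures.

In absolute terms T_C = 285.37 K and T_H = 294.26 K, so ΔT = 8.889 K.
COP_Carnot = T_H/ΔT = 294.26/8.889 = 33.10.
The heat pump delivers Q̇_H = COP × Ẇ = 186.4 kW; the resistance heater delivers Ẇ = 5.630 kW.
Extra = (COP − 1)·Ẇ = 180.7 kW.

181 kW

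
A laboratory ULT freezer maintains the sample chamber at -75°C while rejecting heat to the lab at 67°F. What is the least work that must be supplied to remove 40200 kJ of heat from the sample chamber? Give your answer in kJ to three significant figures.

In absolute terms T_C = 198.15 K and T_H = 292.59 K, so ΔT = 94.44 K.
The reversible limit is COP_R = T_C/ΔT = 2.098, so W_min = Q_C/COP = Q_C·ΔT/T_C.
W_min = 40200 × 94.44/198.15 = 19160 kJ.

19200 kJ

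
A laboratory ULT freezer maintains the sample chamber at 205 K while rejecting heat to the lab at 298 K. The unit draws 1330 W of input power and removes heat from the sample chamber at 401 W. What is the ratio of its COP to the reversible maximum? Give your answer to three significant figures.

COP_actual = Q̇_C/Ẇ = 401.0/1330 = 0.3015.
The reservoir spacing is ΔT = 298 − 205 = 93.00 K.
COP_Carnot = T_C/ΔT = 205.00/93.00 = 2.204.
η_II = COP_actual/COP_Carnot = 0.3015/2.204 = 0.1368.

0.137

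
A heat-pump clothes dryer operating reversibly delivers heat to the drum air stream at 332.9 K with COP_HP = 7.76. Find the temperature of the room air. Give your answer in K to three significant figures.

COP_HP = T_H/(T_H − T_C) gives T_H − T_C = T_H/COP.
With T_H = 332.90 K, T_C = 332.90 × (1 − 1/7.76) = 290.00 K.

290 K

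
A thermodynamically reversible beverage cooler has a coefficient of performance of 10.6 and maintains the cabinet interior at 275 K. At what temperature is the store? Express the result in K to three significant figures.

COP_R = T_C/(T_H − T_C) gives T_H − T_C = T_C/COP.
With T_C = 275.00 K, T_H = 275.00 × (1 + 1/10.6) = 300.94 K.

301 K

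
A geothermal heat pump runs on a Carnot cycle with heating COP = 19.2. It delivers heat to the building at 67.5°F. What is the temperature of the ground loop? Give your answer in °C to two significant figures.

4.5 °C

COP_HP = T_H/(T_H − T_C) gives T_H − T_C = T_H/COP.
With T_H = 292.87 K, T_C = 292.87 × (1 − 1/19.2) = 277.62 K.
Converting, 277.62 K = 4.47°C.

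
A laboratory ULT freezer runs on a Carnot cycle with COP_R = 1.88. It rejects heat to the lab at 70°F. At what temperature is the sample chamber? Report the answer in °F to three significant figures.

For a Carnot refrigerator COP_R = T_C/(T_H − T_C), so T_C = COP·T_H/(1 + COP).
With T_H = 294.26 K, T_C = 1.88 × 294.26/2.880 = 192.09 K.
Converting, 192.09 K = -113.91°F.

-114 °F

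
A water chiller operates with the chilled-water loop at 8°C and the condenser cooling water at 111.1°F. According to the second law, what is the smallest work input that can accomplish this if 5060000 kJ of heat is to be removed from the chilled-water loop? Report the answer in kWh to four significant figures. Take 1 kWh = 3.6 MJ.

In absolute terms T_C = 281.15 K and T_H = 317.09 K, so ΔT = 35.94 K.
The reversible limit is COP_R = T_C/ΔT = 7.822, so W_min = Q_C/COP = Q_C·ΔT/T_C.
W_min = 5060000 × 35.94/281.15 = 646900 kJ = 179.7 kWh.

179.7 kWh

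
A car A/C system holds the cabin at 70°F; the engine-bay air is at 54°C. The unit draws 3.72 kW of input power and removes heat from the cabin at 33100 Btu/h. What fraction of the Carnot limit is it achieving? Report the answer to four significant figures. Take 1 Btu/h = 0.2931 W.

Converting, Q̇_C = 33100 Btu/h = 9.702 kW, so COP_actual = Q̇_C/Ẇ = 9.702/3.720 = 2.608.
In absolute terms T_C = 294.26 K and T_H = 327.15 K, so ΔT = 32.89 K.
COP_Carnot = T_C/ΔT = 294.26/32.89 = 8.947.
η_II = COP_actual/COP_Carnot = 2.608/8.947 = 0.2915.

0.2915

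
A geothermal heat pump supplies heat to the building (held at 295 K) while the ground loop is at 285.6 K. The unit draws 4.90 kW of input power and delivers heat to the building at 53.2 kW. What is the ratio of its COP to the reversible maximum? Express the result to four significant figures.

COP_actual = Q̇_H/Ẇ = 53.20/4.900 = 10.86.
The reservoir spacing is ΔT = 295 − 285.6 = 9.400 K.
COP_Carnot = T_H/ΔT = 295.00/9.400 = 31.38.
η_II = COP_actual/COP_Carnot = 10.86/31.38 = 0.3460.

0.3460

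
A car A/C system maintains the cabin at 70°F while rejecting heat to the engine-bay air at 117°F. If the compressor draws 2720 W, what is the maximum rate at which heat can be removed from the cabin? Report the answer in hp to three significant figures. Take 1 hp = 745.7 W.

41.1 hp

In absolute terms T_C = 294.26 K and T_H = 320.37 K, so ΔT = 26.11 K.
COP_Carnot = T_C/ΔT = 294.26/26.11 = 11.27.
Q̇_max = COP_Carnot × Ẇ = 11.27 × 2720 W = 30650 W = 41.11 hp.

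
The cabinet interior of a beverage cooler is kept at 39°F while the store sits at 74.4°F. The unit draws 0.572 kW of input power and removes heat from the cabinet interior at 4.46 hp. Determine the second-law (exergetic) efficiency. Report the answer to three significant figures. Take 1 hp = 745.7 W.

0.413

Converting, Q̇_C = 4.460 hp = 3.326 kW, so COP_actual = Q̇_C/Ẇ = 3.326/0.5720 = 5.814.
In absolute terms T_C = 277.04 K and T_H = 296.71 K, so ΔT = 19.67 K.
COP_Carnot = T_C/ΔT = 277.04/19.67 = 14.09.
η_II = COP_actual/COP_Carnot = 5.814/14.09 = 0.4128.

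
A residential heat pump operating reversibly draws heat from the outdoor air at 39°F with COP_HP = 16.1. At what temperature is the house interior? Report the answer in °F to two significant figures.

72 °F

COP_HP = T_H/(T_H − T_C) rearranges to T_H = COP·T_C/(COP − 1).
With T_C = 277.04 K, T_H = 16.1 × 277.04/15.10 = 295.39 K.
Converting, 295.39 K = 72.02°F.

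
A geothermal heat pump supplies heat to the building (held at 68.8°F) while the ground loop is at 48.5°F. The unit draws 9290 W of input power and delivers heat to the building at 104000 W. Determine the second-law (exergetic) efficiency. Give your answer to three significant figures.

COP_actual = Q̇_H/Ẇ = 104000/9290 = 11.19.
In absolute terms T_C = 282.32 K and T_H = 293.59 K, so ΔT = 11.28 K.
COP_Carnot = T_H/ΔT = 293.59/11.28 = 26.03.
η_II = COP_actual/COP_Carnot = 11.19/26.03 = 0.4300.

0.430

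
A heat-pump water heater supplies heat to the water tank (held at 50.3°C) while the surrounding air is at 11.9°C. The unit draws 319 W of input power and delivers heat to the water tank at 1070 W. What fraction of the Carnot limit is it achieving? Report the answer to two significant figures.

0.40

COP_actual = Q̇_H/Ẇ = 1070/319.0 = 3.354.
In absolute terms T_C = 285.05 K and T_H = 323.45 K, so ΔT = 38.40 K.
COP_Carnot = T_H/ΔT = 323.45/38.40 = 8.423.
η_II = COP_actual/COP_Carnot = 3.354/8.423 = 0.3982.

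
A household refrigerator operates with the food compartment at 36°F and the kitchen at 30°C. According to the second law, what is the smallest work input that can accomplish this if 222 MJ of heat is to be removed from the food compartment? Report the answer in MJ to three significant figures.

In absolute terms T_C = 275.37 K and T_H = 303.15 K, so ΔT = 27.78 K.
The reversible limit is COP_R = T_C/ΔT = 9.913, so W_min = Q_C/COP = Q_C·ΔT/T_C.
W_min = 222.0 × 27.78/275.37 = 22.39 MJ.

22.4 MJ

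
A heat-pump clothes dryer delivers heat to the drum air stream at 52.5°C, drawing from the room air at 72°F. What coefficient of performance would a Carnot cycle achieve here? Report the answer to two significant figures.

11

In absolute terms T_C = 295.37 K and T_H = 325.65 K, so ΔT = 30.28 K.
For a reversible cycle, COP_Carnot = T_H/ΔT = 325.65/30.28 = 10.76.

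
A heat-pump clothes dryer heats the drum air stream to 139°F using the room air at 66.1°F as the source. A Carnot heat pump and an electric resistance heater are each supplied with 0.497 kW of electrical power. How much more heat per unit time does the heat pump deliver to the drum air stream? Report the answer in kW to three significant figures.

In absolute terms T_C = 292.09 K and T_H = 332.59 K, so ΔT = 40.50 K.
COP_Carnot = T_H/ΔT = 332.59/40.50 = 8.212.
The heat pump delivers Q̇_H = COP × Ẇ = 4.081 kW; the resistance heater delivers Ẇ = 0.4970 kW.
Extra = (COP − 1)·Ẇ = 3.584 kW.

3.58 kW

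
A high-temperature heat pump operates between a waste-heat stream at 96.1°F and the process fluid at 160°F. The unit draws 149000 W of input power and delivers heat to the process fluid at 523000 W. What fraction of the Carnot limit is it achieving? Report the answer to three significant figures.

0.362

COP_actual = Q̇_H/Ẇ = 523000/149000 = 3.510.
In absolute terms T_C = 308.76 K and T_H = 344.26 K, so ΔT = 35.50 K.
COP_Carnot = T_H/ΔT = 344.26/35.50 = 9.697.
η_II = COP_actual/COP_Carnot = 3.510/9.697 = 0.3620.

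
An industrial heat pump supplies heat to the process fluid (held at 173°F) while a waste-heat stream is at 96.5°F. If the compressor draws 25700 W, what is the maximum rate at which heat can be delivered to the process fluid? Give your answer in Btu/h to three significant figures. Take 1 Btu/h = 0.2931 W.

725000 Btu/h

In absolute terms T_C = 308.98 K and T_H = 351.48 K, so ΔT = 42.50 K.
COP_Carnot = T_H/ΔT = 351.48/42.50 = 8.270.
Q̇_max = COP_Carnot × Ẇ = 8.270 × 25700 W = 212500 W = 725200 Btu/h.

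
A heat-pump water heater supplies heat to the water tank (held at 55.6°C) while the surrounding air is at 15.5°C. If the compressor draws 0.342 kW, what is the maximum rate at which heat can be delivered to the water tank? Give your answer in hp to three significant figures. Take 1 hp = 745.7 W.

In absolute terms T_C = 288.65 K and T_H = 328.75 K, so ΔT = 40.10 K.
COP_Carnot = T_H/ΔT = 328.75/40.10 = 8.198.
Q̇_max = COP_Carnot × Ẇ = 8.198 × 0.3420 kW = 2.804 kW = 3.760 hp.

3.76 hp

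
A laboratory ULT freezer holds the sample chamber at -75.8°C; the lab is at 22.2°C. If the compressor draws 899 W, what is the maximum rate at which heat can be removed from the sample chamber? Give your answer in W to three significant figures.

In absolute terms T_C = 197.35 K and T_H = 295.35 K, so ΔT = 98.00 K.
COP_Carnot = T_C/ΔT = 197.35/98.00 = 2.014.
Q̇_max = COP_Carnot × Ẇ = 2.014 × 899.0 W = 1810 W.

1810 W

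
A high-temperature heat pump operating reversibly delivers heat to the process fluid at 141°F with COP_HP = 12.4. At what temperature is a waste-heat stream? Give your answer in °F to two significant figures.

93 °F

COP_HP = T_H/(T_H − T_C) gives T_H − T_C = T_H/COP.
With T_H = 333.71 K, T_C = 333.71 × (1 − 1/12.4) = 306.79 K.
Converting, 306.79 K = 92.56°F.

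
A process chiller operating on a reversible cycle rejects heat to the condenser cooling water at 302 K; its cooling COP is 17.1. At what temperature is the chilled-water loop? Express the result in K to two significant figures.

For a Carnot refrigerator COP_R = T_C/(T_H − T_C), so T_C = COP·T_H/(1 + COP).
With T_H = 302.00 K, T_C = 17.1 × 302.00/18.10 = 285.31 K.

290 K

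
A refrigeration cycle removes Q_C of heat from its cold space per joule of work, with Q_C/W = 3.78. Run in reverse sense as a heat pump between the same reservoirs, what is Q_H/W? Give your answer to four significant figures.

4.780

The first law on one cycle gives Q_H = Q_C + W, so Q_H/W = Q_C/W + 1.
COP_HP = COP_R + 1 = 3.78 + 1 = 4.78.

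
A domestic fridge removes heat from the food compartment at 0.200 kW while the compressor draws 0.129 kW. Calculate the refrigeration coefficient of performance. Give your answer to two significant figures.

1.6

The first law gives Q̇_H = Q̇_C + Ẇ, so the three rates are Q̇_C = 0.2000, Q̇_H = 0.3290, Ẇ = 0.1290 kW.
COP_R = Q̇_C/Ẇ = 0.2000/0.1290 = 1.550.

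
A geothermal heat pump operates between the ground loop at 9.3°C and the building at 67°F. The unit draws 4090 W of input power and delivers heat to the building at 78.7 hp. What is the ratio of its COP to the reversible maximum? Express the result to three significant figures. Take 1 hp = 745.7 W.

0.497

Converting, Q̇_H = 78.70 hp = 58690 W, so COP_actual = Q̇_H/Ẇ = 58690/4090 = 14.35.
In absolute terms T_C = 282.45 K and T_H = 292.59 K, so ΔT = 10.14 K.
COP_Carnot = T_H/ΔT = 292.59/10.14 = 28.84.
η_II = COP_actual/COP_Carnot = 14.35/28.84 = 0.4975.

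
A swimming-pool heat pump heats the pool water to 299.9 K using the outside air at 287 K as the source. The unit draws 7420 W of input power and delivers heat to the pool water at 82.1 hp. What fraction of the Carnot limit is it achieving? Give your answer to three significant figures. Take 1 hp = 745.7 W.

0.355

Converting, Q̇_H = 82.10 hp = 61220 W, so COP_actual = Q̇_H/Ẇ = 61220/7420 = 8.251.
The reservoir spacing is ΔT = 299.9 − 287 = 12.90 K.
COP_Carnot = T_H/ΔT = 299.90/12.90 = 23.25.
η_II = COP_actual/COP_Carnot = 8.251/23.25 = 0.3549.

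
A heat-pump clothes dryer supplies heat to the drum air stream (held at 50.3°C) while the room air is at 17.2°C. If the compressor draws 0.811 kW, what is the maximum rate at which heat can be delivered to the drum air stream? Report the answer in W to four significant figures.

7925 W

In absolute terms T_C = 290.35 K and T_H = 323.45 K, so ΔT = 33.10 K.
COP_Carnot = T_H/ΔT = 323.45/33.10 = 9.772.
Q̇_max = COP_Carnot × Ẇ = 9.772 × 0.8110 kW = 7.925 kW = 7925 W.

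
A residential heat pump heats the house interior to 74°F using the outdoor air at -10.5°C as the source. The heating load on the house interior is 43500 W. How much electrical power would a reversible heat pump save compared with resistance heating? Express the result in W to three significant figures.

In absolute terms T_C = 262.65 K and T_H = 296.48 K, so ΔT = 33.83 K.
COP_Carnot = T_H/ΔT = 296.48/33.83 = 8.763.
Resistance heating needs Ẇ_res = Q̇_H = 43500 W; the reversible heat pump needs only Ẇ_hp = Q̇_H/COP = 4964 W.
Saving = 43500 − 4964 = 38540 W.

38500 W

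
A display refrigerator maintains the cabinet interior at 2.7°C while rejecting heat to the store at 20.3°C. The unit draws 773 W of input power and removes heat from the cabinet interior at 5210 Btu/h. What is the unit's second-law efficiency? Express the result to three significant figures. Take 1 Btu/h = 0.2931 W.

0.126

Converting, Q̇_C = 5210 Btu/h = 1527 W, so COP_actual = Q̇_C/Ẇ = 1527/773.0 = 1.975.
In absolute terms T_C = 275.85 K and T_H = 293.45 K, so ΔT = 17.60 K.
COP_Carnot = T_C/ΔT = 275.85/17.60 = 15.67.
η_II = COP_actual/COP_Carnot = 1.975/15.67 = 0.1260.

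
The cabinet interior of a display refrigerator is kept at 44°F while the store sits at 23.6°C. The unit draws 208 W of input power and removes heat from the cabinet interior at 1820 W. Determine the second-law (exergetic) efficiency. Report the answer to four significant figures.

0.5295

COP_actual = Q̇_C/Ẇ = 1820/208.0 = 8.750.
In absolute terms T_C = 279.82 K and T_H = 296.75 K, so ΔT = 16.93 K.
COP_Carnot = T_C/ΔT = 279.82/16.93 = 16.52.
η_II = COP_actual/COP_Carnot = 8.750/16.52 = 0.5295.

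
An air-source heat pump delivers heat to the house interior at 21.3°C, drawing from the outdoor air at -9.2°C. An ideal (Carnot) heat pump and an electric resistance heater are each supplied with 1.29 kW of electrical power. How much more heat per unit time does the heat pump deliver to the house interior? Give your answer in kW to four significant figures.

11.16 kW

In absolute terms T_C = 263.95 K and T_H = 294.45 K, so ΔT = 30.50 K.
COP_Carnot = T_H/ΔT = 294.45/30.50 = 9.654.
The heat pump delivers Q̇_H = COP × Ẇ = 12.45 kW; the resistance heater delivers Ẇ = 1.290 kW.
Extra = (COP − 1)·Ẇ = 11.16 kW.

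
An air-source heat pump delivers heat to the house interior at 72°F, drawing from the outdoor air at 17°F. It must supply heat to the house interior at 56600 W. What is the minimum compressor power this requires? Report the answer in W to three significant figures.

In absolute terms T_C = 264.82 K and T_H = 295.37 K, so ΔT = 30.56 K.
COP_Carnot = T_H/ΔT = 295.37/30.56 = 9.667.
Ẇ_min = Q̇/COP_Carnot = 56600/9.667 = 5855 W.

5860 W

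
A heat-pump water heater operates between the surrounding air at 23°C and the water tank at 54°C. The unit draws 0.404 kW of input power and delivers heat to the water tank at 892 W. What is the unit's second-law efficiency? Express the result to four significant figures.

0.2092

Converting, Q̇_H = 892.0 W = 0.8920 kW, so COP_actual = Q̇_H/Ẇ = 0.8920/0.4040 = 2.208.
In absolute terms T_C = 296.15 K and T_H = 327.15 K, so ΔT = 31.00 K.
COP_Carnot = T_H/ΔT = 327.15/31.00 = 10.55.
η_II = COP_actual/COP_Carnot = 2.208/10.55 = 0.2092.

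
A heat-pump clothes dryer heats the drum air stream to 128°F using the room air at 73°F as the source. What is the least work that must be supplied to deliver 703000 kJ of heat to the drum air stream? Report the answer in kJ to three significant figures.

In absolute terms T_C = 295.93 K and T_H = 326.48 K, so ΔT = 30.56 K.
The reversible limit is COP_HP = T_H/ΔT = 10.68, so W_min = Q_H/COP = Q_H·ΔT/T_H.
W_min = 703000 × 30.56/326.48 = 65790 kJ.

65800 kJ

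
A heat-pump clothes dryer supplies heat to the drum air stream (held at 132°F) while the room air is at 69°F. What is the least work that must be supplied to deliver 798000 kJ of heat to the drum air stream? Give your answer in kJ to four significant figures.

84970 kJ

In absolute terms T_C = 293.71 K and T_H = 328.71 K, so ΔT = 35.00 K.
The reversible limit is COP_HP = T_H/ΔT = 9.392, so W_min = Q_H/COP = Q_H·ΔT/T_H.
W_min = 798000 × 35.00/328.71 = 84970 kJ.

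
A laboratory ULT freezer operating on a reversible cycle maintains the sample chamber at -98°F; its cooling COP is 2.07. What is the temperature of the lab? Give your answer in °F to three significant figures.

76.7 °F

COP_R = T_C/(T_H − T_C) gives T_H − T_C = T_C/COP.
With T_C = 200.93 K, T_H = 200.93 × (1 + 1/2.07) = 297.99 K.
Converting, 297.99 K = 76.72°F.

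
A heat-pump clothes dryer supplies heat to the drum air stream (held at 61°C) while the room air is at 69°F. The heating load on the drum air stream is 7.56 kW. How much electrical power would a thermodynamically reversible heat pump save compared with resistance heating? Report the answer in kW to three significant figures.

In absolute terms T_C = 293.71 K and T_H = 334.15 K, so ΔT = 40.44 K.
COP_Carnot = T_H/ΔT = 334.15/40.44 = 8.262.
Resistance heating needs Ẇ_res = Q̇_H = 7.560 kW; the reversible heat pump needs only Ẇ_hp = Q̇_H/COP = 0.9150 kW.
Saving = 7.560 − 0.9150 = 6.645 kW.

6.64 kW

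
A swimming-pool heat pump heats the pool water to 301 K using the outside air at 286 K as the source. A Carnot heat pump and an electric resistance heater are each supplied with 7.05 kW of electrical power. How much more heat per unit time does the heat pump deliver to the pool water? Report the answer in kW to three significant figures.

134 kW

The reservoir spacing is ΔT = 301 − 286 = 15.00 K.
COP_Carnot = T_H/ΔT = 301.00/15.00 = 20.07.
The heat pump delivers Q̇_H = COP × Ẇ = 141.5 kW; the resistance heater delivers Ẇ = 7.050 kW.
Extra = (COP − 1)·Ẇ = 134.4 kW.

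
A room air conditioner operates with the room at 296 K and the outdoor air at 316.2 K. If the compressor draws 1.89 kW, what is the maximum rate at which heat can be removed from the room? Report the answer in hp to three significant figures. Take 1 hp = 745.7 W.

The reservoir spacing is ΔT = 316.2 − 296 = 20.20 K.
COP_Carnot = T_C/ΔT = 296.00/20.20 = 14.65.
Q̇_max = COP_Carnot × Ẇ = 14.65 × 1.890 kW = 27.70 kW = 37.14 hp.

37.1 hp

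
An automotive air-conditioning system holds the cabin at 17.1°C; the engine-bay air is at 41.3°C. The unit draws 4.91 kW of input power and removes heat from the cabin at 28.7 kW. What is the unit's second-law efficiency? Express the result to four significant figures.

0.4874

COP_actual = Q̇_C/Ẇ = 28.70/4.910 = 5.845.
In absolute terms T_C = 290.25 K and T_H = 314.45 K, so ΔT = 24.20 K.
COP_Carnot = T_C/ΔT = 290.25/24.20 = 11.99.
η_II = COP_actual/COP_Carnot = 5.845/11.99 = 0.4874.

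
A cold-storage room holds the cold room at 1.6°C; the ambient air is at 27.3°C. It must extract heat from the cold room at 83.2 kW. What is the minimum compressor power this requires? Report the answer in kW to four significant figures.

In absolute terms T_C = 274.75 K and T_H = 300.45 K, so ΔT = 25.70 K.
COP_Carnot = T_C/ΔT = 274.75/25.70 = 10.69.
Ẇ_min = Q̇/COP_Carnot = 83.20/10.69 = 7.782 kW.

7.782 kW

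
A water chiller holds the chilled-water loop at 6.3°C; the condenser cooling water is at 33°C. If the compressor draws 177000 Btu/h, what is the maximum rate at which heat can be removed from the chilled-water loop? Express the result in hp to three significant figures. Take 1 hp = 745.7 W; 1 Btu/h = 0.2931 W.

In absolute terms T_C = 279.45 K and T_H = 306.15 K, so ΔT = 26.70 K.
COP_Carnot = T_C/ΔT = 279.45/26.70 = 10.47.
Q̇_max = COP_Carnot × Ẇ = 10.47 × 177000 Btu/h = 1853000 Btu/h = 728.1 hp.

728 hp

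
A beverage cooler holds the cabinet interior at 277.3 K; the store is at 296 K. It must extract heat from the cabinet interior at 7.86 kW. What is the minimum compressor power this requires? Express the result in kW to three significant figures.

The reservoir spacing is ΔT = 296 − 277.3 = 18.70 K.
COP_Carnot = T_C/ΔT = 277.30/18.70 = 14.83.
Ẇ_min = Q̇/COP_Carnot = 7.860/14.83 = 0.5300 kW.

0.530 kW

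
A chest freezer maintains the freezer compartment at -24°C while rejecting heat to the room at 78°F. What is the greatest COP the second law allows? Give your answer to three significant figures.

5.03

In absolute terms T_C = 249.15 K and T_H = 298.71 K, so ΔT = 49.56 K.
For a reversible cycle, COP_Carnot = T_C/ΔT = 249.15/49.56 = 5.028.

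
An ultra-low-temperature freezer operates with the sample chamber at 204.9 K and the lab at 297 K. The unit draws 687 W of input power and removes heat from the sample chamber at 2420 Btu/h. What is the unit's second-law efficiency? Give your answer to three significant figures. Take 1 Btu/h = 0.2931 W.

0.464

Converting, Q̇_C = 2420 Btu/h = 709.3 W, so COP_actual = Q̇_C/Ẇ = 709.3/687.0 = 1.032.
The reservoir spacing is ΔT = 297 − 204.9 = 92.10 K.
COP_Carnot = T_C/ΔT = 204.90/92.10 = 2.225.
η_II = COP_actual/COP_Carnot = 1.032/2.225 = 0.4641.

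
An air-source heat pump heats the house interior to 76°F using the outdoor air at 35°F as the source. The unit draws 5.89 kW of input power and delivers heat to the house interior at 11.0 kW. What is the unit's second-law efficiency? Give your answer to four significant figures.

0.1429

COP_actual = Q̇_H/Ẇ = 11.00/5.890 = 1.868.
In absolute terms T_C = 274.82 K and T_H = 297.59 K, so ΔT = 22.78 K.
COP_Carnot = T_H/ΔT = 297.59/22.78 = 13.07.
η_II = COP_actual/COP_Carnot = 1.868/13.07 = 0.1429.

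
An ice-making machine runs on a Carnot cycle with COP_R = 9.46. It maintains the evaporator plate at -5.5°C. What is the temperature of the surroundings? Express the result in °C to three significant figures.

COP_R = T_C/(T_H − T_C) gives T_H − T_C = T_C/COP.
With T_C = 267.65 K, T_H = 267.65 × (1 + 1/9.46) = 295.94 K.
Converting, 295.94 K = 22.79°C.

22.8 °C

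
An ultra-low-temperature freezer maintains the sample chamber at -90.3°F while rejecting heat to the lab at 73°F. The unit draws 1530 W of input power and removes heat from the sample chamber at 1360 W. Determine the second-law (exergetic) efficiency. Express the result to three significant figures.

COP_actual = Q̇_C/Ẇ = 1360/1530 = 0.8889.
In absolute terms T_C = 205.21 K and T_H = 295.93 K, so ΔT = 90.72 K.
COP_Carnot = T_C/ΔT = 205.21/90.72 = 2.262.
η_II = COP_actual/COP_Carnot = 0.8889/2.262 = 0.3930.

0.393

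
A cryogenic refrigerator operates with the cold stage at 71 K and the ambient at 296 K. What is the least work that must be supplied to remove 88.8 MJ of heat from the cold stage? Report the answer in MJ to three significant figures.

The reservoir spacing is ΔT = 296 − 71 = 225.0 K.
The reversible limit is COP_R = T_C/ΔT = 0.3156, so W_min = Q_C/COP = Q_C·ΔT/T_C.
W_min = 88.80 × 225.0/71.00 = 281.4 MJ.

281 MJ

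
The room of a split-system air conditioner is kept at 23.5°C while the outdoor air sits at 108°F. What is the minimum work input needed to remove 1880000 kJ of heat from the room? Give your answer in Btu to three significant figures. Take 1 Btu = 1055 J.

In absolute terms T_C = 296.65 K and T_H = 315.37 K, so ΔT = 18.72 K.
The reversible limit is COP_R = T_C/ΔT = 15.84, so W_min = Q_C/COP = Q_C·ΔT/T_C.
W_min = 1880000 × 18.72/296.65 = 118700 kJ = 112500 Btu.

112000 Btu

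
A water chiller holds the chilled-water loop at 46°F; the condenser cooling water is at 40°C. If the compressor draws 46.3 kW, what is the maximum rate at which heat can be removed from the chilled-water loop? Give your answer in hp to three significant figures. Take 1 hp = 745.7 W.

In absolute terms T_C = 280.93 K and T_H = 313.15 K, so ΔT = 32.22 K.
COP_Carnot = T_C/ΔT = 280.93/32.22 = 8.718.
Q̇_max = COP_Carnot × Ẇ = 8.718 × 46.30 kW = 403.7 kW = 541.3 hp.

541 hp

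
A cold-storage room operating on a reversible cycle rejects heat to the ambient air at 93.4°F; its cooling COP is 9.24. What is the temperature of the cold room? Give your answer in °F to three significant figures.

39.4 °F

For a Carnot refrigerator COP_R = T_C/(T_H − T_C), so T_C = COP·T_H/(1 + COP).
With T_H = 307.26 K, T_C = 9.24 × 307.26/10.24 = 277.26 K.
Converting, 277.26 K = 39.39°F.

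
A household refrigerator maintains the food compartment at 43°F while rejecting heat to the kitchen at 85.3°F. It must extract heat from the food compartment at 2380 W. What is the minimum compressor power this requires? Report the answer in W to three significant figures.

200 W

In absolute terms T_C = 279.26 K and T_H = 302.76 K, so ΔT = 23.50 K.
COP_Carnot = T_C/ΔT = 279.26/23.50 = 11.88.
Ẇ_min = Q̇/COP_Carnot = 2380/11.88 = 200.3 W.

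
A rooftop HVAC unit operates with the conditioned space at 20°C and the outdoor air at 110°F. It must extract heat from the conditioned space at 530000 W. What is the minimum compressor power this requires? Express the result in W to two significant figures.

In absolute terms T_C = 293.15 K and T_H = 316.48 K, so ΔT = 23.33 K.
COP_Carnot = T_C/ΔT = 293.15/23.33 = 12.56.
Ẇ_min = Q̇/COP_Carnot = 530000/12.56 = 42190 W.

42000 W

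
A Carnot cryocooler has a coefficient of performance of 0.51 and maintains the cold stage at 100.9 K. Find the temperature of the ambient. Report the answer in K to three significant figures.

299 K

COP_R = T_C/(T_H − T_C) gives T_H − T_C = T_C/COP.
With T_C = 100.90 K, T_H = 100.90 × (1 + 1/0.51) = 298.74 K.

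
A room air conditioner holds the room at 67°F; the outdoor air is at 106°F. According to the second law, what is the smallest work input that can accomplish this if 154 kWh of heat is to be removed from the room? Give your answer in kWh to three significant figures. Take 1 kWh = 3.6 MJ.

11.4 kWh

In absolute terms T_C = 292.59 K and T_H = 314.26 K, so ΔT = 21.67 K.
The reversible limit is COP_R = T_C/ΔT = 13.50, so W_min = Q_C/COP = Q_C·ΔT/T_C.
W_min = 154.0 × 21.67/292.59 = 11.40 kWh.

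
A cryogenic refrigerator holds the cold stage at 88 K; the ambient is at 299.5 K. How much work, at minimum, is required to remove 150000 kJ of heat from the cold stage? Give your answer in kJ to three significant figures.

The reservoir spacing is ΔT = 299.5 − 88 = 211.5 K.
The reversible limit is COP_R = T_C/ΔT = 0.4161, so W_min = Q_C/COP = Q_C·ΔT/T_C.
W_min = 150000 × 211.5/88.00 = 360500 kJ.

361000 kJ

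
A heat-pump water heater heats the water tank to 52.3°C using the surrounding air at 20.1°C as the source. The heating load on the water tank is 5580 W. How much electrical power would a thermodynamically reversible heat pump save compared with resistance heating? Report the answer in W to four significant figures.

In absolute terms T_C = 293.25 K and T_H = 325.45 K, so ΔT = 32.20 K.
COP_Carnot = T_H/ΔT = 325.45/32.20 = 10.11.
Resistance heating needs Ẇ_res = Q̇_H = 5580 W; the reversible heat pump needs only Ẇ_hp = Q̇_H/COP = 552.1 W.
Saving = 5580 − 552.1 = 5028 W.

5028 W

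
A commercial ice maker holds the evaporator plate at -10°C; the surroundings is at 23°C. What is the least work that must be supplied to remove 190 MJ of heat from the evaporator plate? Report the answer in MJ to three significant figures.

In absolute terms T_C = 263.15 K and T_H = 296.15 K, so ΔT = 33.00 K.
The reversible limit is COP_R = T_C/ΔT = 7.974, so W_min = Q_C/COP = Q_C·ΔT/T_C.
W_min = 190.0 × 33.00/263.15 = 23.83 MJ.

23.8 MJ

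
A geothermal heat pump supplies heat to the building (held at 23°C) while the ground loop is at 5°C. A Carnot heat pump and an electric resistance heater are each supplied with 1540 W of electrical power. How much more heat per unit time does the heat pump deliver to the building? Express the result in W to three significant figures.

In absolute terms T_C = 278.15 K and T_H = 296.15 K, so ΔT = 18.00 K.
COP_Carnot = T_H/ΔT = 296.15/18.00 = 16.45.
The heat pump delivers Q̇_H = COP × Ẇ = 25340 W; the resistance heater delivers Ẇ = 1540 W.
Extra = (COP − 1)·Ẇ = 23800 W.

23800 W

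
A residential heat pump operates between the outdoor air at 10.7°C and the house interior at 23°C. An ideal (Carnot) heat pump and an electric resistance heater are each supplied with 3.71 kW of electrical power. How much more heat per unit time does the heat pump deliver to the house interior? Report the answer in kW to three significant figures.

85.6 kW

In absolute terms T_C = 283.85 K and T_H = 296.15 K, so ΔT = 12.30 K.
COP_Carnot = T_H/ΔT = 296.15/12.30 = 24.08.
The heat pump delivers Q̇_H = COP × Ẇ = 89.33 kW; the resistance heater delivers Ẇ = 3.710 kW.
Extra = (COP − 1)·Ẇ = 85.62 kW.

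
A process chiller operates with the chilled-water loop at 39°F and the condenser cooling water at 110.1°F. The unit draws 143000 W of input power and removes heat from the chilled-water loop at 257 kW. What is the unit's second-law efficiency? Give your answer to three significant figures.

Converting, Q̇_C = 257.0 kW = 257000 W, so COP_actual = Q̇_C/Ẇ = 257000/143000 = 1.797.
In absolute terms T_C = 277.04 K and T_H = 316.54 K, so ΔT = 39.50 K.
COP_Carnot = T_C/ΔT = 277.04/39.50 = 7.014.
η_II = COP_actual/COP_Carnot = 1.797/7.014 = 0.2562.

0.256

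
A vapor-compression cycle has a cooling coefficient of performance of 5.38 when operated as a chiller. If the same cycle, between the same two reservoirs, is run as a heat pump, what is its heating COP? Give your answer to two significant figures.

6.4

The first law on one cycle gives Q_H = Q_C + W, so Q_H/W = Q_C/W + 1.
COP_HP = COP_R + 1 = 5.38 + 1 = 6.38.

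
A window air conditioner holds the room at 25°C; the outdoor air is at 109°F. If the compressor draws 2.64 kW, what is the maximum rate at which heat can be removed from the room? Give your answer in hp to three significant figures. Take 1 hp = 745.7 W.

In absolute terms T_C = 298.15 K and T_H = 315.93 K, so ΔT = 17.78 K.
COP_Carnot = T_C/ΔT = 298.15/17.78 = 16.77.
Q̇_max = COP_Carnot × Ẇ = 16.77 × 2.640 kW = 44.28 kW = 59.37 hp.

59.4 hp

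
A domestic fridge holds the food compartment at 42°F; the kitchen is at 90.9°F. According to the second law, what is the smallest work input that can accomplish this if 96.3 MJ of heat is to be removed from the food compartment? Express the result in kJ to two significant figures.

In absolute terms T_C = 278.71 K and T_H = 305.87 K, so ΔT = 27.17 K.
The reversible limit is COP_R = T_C/ΔT = 10.26, so W_min = Q_C/COP = Q_C·ΔT/T_C.
W_min = 96.30 × 27.17/278.71 = 9.387 MJ = 9387 kJ.

9400 kJ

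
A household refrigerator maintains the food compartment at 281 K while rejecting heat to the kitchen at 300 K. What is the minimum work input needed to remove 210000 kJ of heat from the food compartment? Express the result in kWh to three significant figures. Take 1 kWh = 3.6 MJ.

The reservoir spacing is ΔT = 300 − 281 = 19.00 K.
The reversible limit is COP_R = T_C/ΔT = 14.79, so W_min = Q_C/COP = Q_C·ΔT/T_C.
W_min = 210000 × 19.00/281.00 = 14200 kJ = 3.944 kWh.

3.94 kWh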